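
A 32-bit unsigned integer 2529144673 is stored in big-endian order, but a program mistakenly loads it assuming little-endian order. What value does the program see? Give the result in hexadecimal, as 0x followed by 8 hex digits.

0x61AFBF96

2529144673 in 32-bit hexadecimal is 0x96BFAF61.
Stored big-endian, the bytes at ascending addresses are 96 BF AF 61.
Read back as little-endian, the first byte is least significant, giving 0x61AFBF96.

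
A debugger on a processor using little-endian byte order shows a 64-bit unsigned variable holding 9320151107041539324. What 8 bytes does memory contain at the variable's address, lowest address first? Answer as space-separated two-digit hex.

FC B4 2C 34 0D D4 57 81

9320151107041539324 in hexadecimal, padded to 64 bits, is 0x8157D40D342CB4FC.
Split into bytes (most-significant first): 81 57 D4 0D 34 2C B4 FC.
In little-endian order the low byte comes first in memory.
So at ascending addresses the bytes are FC B4 2C 34 0D D4 57 81.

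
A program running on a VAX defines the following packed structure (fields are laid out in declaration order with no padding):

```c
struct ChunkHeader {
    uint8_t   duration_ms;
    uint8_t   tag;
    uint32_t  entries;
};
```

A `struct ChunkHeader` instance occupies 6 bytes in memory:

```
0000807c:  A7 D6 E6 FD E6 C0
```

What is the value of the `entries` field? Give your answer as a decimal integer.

`entries` follows `duration_ms` (1 B), `tag` (1 B), so it starts at offset 1 + 1 = 2 and occupies 4 bytes.
Bytes at offsets 2..5: E6 FD E6 C0.
In little-endian order the low byte comes first in memory.
Reassemble most-significant byte first: C0 E6 FD E6 → 0xC0E6FDE6.
0xC0E6FDE6 = 3236363750.

3236363750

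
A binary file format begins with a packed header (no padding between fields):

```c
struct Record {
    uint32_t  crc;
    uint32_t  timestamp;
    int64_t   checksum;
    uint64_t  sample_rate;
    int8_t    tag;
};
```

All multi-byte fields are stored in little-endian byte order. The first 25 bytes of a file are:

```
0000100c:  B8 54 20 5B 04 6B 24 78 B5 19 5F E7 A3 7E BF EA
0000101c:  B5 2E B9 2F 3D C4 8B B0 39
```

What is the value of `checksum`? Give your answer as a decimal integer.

-1531366105856140875

`checksum` follows `crc` (4 B), `timestamp` (4 B), so it starts at offset 4 + 4 = 8 and occupies 8 bytes.
Bytes at offsets 8..15: B5 19 5F E7 A3 7E BF EA.
In little-endian order the low byte comes first in memory.
Reassemble most-significant byte first: EA BF 7E A3 E7 5F 19 B5 → 0xEABF7EA3E75F19B5.
Top bit is set, so as a signed 64-bit value this is 0xEABF7EA3E75F19B5 − 2^64 = -1531366105856140875.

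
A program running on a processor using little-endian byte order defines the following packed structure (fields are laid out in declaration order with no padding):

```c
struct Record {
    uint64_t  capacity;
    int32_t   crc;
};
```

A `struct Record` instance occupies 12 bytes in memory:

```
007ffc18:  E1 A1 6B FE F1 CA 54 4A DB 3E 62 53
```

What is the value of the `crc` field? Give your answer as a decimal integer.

1398947547

`crc` follows `capacity` (8 bytes), so it starts at byte offset 8 and occupies 4 bytes.
Bytes at offsets 8..11: DB 3E 62 53.
Little-endian: lowest address holds the least-significant byte.
Reassemble most-significant byte first: 53 62 3E DB → 0x53623EDB.
0x53623EDB = 1398947547.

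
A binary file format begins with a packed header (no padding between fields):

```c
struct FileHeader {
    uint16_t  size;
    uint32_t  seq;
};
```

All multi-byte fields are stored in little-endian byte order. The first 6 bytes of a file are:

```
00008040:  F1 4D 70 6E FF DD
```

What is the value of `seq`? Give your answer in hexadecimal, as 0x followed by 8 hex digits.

0xDDFF6E70

`seq` follows `size` (2 bytes), so it starts at byte offset 2 and occupies 4 bytes.
Bytes at offsets 2..5: 70 6E FF DD.
In little-endian order the low byte comes first in memory.
Reassemble most-significant byte first: DD FF 6E 70 → 0xDDFF6E70.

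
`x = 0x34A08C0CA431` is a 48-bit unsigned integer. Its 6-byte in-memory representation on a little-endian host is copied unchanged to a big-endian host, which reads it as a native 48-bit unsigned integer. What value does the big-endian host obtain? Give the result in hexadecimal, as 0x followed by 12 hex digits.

0x31A40C8CA034

Stored little-endian, the bytes at ascending addresses are 31 A4 0C 8C A0 34.
Read back as big-endian, the last byte is least significant, giving 0x31A40C8CA034.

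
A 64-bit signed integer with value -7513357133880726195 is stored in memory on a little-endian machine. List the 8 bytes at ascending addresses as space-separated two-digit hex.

4D 6D 64 84 7E 31 BB 97

Two's complement of -7513357133880726195 in 64 bits: 7513357133880726195 = 0x6844CE817B9B92B3; invert → 0x97BB317E84646D4C; add 1 → 0x97BB317E84646D4D.
Split into bytes (most-significant first): 97 BB 31 7E 84 64 6D 4D.
Little-endian: lowest address holds the least-significant byte.
So at ascending addresses the bytes are 4D 6D 64 84 7E 31 BB 97.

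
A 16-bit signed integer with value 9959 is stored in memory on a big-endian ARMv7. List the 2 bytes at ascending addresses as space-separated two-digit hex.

9959 in hexadecimal, padded to 16 bits, is 0x26E7.
Split into bytes (most-significant first): 26 E7.
Big-endian stores the most-significant byte at the lowest address.
So the memory order matches the most-significant-first order: 26 E7.

26 E7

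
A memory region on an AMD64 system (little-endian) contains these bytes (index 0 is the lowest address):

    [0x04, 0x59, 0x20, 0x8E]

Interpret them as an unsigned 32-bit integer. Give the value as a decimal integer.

2384484612

Little-endian: lowest address holds the least-significant byte.
Reassemble most-significant byte first: 8E 20 59 04 → 0x8E205904.
0x8E205904 = 2384484612.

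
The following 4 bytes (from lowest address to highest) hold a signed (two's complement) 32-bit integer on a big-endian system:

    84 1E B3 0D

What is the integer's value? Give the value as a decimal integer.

-2078362867

Big-endian stores the most-significant byte at the lowest address.
The bytes are already most-significant first: 0x841EB30D.
Top bit is set, so as a signed 32-bit value this is 0x841EB30D − 2^32 = -2078362867.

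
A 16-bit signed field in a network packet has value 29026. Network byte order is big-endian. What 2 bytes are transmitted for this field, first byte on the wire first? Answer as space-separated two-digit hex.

71 62

29026 in hexadecimal, padded to 16 bits, is 0x7162.
Split into bytes (most-significant first): 71 62.
Big-endian stores the most-significant byte at the lowest address.
So the memory order matches the most-significant-first order: 71 62.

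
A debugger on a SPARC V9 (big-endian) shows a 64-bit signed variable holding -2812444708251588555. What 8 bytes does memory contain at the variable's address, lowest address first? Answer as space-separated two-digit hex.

D8 F8 30 70 56 3C A8 35

Two's complement of -2812444708251588555 in 64 bits: 2812444708251588555 = 0x2707CF8FA9C357CB; invert → 0xD8F83070563CA834; add 1 → 0xD8F83070563CA835.
Split into bytes (most-significant first): D8 F8 30 70 56 3C A8 35.
In big-endian order the high byte comes first in memory.
So the memory order matches the most-significant-first order: D8 F8 30 70 56 3C A8 35.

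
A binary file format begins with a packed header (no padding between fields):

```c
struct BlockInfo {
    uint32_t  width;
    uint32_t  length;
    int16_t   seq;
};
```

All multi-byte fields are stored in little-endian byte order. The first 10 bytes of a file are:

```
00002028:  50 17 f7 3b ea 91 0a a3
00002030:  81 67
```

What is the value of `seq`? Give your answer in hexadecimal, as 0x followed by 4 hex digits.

0x6781

`seq` follows `width` (4 B), `length` (4 B), so it starts at offset 4 + 4 = 8 and occupies 2 bytes.
Bytes at offsets 8..9: 81 67.
Little-endian stores the least-significant byte at the lowest address.
Reassemble most-significant byte first: 67 81 → 0x6781.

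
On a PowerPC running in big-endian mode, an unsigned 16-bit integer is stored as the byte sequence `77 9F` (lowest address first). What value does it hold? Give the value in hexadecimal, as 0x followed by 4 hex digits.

Big-endian: lowest address holds the most-significant byte.
The bytes are already most-significant first: 0x779F.

0x779F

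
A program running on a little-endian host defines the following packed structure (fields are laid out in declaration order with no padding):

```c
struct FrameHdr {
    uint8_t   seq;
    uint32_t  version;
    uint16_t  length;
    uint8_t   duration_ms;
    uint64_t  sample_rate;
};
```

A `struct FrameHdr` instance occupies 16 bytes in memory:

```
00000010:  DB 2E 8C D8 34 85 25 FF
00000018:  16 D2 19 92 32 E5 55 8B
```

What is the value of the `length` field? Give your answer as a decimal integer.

`length` follows `seq` (1 B), `version` (4 B), so it starts at offset 1 + 4 = 5 and occupies 2 bytes.
Bytes at offsets 5..6: 85 25.
In little-endian order the low byte comes first in memory.
Reassemble most-significant byte first: 25 85 → 0x2585.
0x2585 = 9605.

9605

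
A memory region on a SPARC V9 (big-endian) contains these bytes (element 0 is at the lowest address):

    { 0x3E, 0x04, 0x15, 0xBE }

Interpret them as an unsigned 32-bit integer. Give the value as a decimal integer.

In big-endian order the high byte comes first in memory.
The bytes are already most-significant first: 0x3E0415BE.
0x3E0415BE = 1040455102.

1040455102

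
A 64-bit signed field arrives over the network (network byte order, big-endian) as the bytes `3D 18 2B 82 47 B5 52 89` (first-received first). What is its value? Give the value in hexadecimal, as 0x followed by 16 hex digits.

Big-endian stores the most-significant byte at the lowest address.
The bytes are already most-significant first: 0x3D182B8247B55289.

0x3D182B8247B55289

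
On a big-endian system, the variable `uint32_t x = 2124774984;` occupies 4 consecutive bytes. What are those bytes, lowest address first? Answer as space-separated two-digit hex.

7E A5 7E 48

2124774984 in hexadecimal, padded to 32 bits, is 0x7EA57E48.
Split into bytes (most-significant first): 7E A5 7E 48.
Big-endian stores the most-significant byte at the lowest address.
So the memory order matches the most-significant-first order: 7E A5 7E 48.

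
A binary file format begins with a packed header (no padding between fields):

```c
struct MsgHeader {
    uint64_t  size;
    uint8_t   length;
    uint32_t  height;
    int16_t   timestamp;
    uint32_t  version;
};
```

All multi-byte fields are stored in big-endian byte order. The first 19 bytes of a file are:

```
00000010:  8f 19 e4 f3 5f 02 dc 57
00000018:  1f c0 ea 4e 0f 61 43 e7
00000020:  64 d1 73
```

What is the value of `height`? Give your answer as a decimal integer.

`height` follows `size` (8 B), `length` (1 B), so it starts at offset 8 + 1 = 9 and occupies 4 bytes.
Bytes at offsets 9..12: C0 EA 4E 0F.
Big-endian: lowest address holds the most-significant byte.
The bytes are already most-significant first: 0xC0EA4E0F.
0xC0EA4E0F = 3236580879.

3236580879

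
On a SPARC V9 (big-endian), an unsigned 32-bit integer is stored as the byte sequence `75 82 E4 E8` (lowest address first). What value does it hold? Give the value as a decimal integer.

1971512552

In big-endian order the high byte comes first in memory.
The bytes are already most-significant first: 0x7582E4E8.
0x7582E4E8 = 1971512552.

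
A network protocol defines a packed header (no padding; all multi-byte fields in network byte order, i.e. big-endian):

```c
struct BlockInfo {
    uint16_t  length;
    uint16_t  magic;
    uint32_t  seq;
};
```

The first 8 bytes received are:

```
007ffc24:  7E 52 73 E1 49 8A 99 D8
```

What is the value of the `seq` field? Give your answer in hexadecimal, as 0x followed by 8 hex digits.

`seq` follows `length` (2 B), `magic` (2 B), so it starts at offset 2 + 2 = 4 and occupies 4 bytes.
Bytes at offsets 4..7: 49 8A 99 D8.
Big-endian: lowest address holds the most-significant byte.
The bytes are already most-significant first: 0x498A99D8.

0x498A99D8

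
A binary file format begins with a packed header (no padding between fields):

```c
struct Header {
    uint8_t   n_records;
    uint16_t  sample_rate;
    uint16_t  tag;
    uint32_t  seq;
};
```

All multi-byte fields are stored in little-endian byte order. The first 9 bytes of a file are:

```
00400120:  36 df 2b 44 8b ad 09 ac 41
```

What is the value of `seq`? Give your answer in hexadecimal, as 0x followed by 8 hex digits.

`seq` follows `n_records` (1 B), `sample_rate` (2 B), `tag` (2 B), so it starts at offset 1 + 2 + 2 = 5 and occupies 4 bytes.
Bytes at offsets 5..8: AD 09 AC 41.
Little-endian: lowest address holds the least-significant byte.
Reassemble most-significant byte first: 41 AC 09 AD → 0x41AC09AD.

0x41AC09AD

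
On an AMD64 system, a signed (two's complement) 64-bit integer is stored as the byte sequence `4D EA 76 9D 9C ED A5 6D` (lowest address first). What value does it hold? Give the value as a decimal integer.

7900982378203900493

Little-endian stores the least-significant byte at the lowest address.
Reassemble most-significant byte first: 6D A5 ED 9C 9D 76 EA 4D → 0x6DA5ED9C9D76EA4D.
0x6DA5ED9C9D76EA4D = 7900982378203900493.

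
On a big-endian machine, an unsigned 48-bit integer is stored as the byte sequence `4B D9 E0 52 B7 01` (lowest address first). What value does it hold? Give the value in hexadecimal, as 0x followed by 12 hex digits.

0x4BD9E052B701

In big-endian order the high byte comes first in memory.
The bytes are already most-significant first: 0x4BD9E052B701.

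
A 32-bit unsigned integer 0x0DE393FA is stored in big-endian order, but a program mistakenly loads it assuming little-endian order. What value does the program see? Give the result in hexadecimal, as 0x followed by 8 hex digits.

0xFA93E30D

Stored big-endian, the bytes at ascending addresses are 0D E3 93 FA.
Read back as little-endian, the first byte is least significant, giving 0xFA93E30D.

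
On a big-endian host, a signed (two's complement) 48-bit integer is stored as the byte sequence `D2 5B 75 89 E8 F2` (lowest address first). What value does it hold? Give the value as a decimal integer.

Big-endian: lowest address holds the most-significant byte.
The bytes are already most-significant first: 0xD25B7589E8F2.
Top bit is set, so as a signed 48-bit value this is 0xD25B7589E8F2 − 2^48 = -50184720881422.

-50184720881422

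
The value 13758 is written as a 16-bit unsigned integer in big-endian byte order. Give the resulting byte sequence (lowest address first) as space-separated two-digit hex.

35 BE

13758 in hexadecimal, padded to 16 bits, is 0x35BE.
Split into bytes (most-significant first): 35 BE.
In big-endian order the high byte comes first in memory.
So the memory order matches the most-significant-first order: 35 BE.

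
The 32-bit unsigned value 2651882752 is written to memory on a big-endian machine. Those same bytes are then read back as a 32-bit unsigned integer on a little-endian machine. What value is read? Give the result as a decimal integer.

2651882752 in 32-bit hexadecimal is 0x9E108500.
Stored big-endian, the bytes at ascending addresses are 9E 10 85 00.
Read back as little-endian, the first byte is least significant, giving 0x0085109E.
0x0085109E = 8720542.

8720542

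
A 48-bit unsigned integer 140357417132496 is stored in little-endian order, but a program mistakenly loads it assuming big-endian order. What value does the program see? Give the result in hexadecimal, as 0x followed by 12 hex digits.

140357417132496 in 48-bit hexadecimal is 0x7FA781FD61D0.
Stored little-endian, the bytes at ascending addresses are D0 61 FD 81 A7 7F.
Read back as big-endian, the last byte is least significant, giving 0xD061FD81A77F.

0xD061FD81A77F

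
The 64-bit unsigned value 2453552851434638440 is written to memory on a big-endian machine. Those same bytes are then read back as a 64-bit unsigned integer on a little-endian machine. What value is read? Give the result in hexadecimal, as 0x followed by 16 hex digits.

0x688C68A351C50C22

2453552851434638440 in 64-bit hexadecimal is 0x220CC551A3688C68.
Stored big-endian, the bytes at ascending addresses are 22 0C C5 51 A3 68 8C 68.
Read back as little-endian, the first byte is least significant, giving 0x688C68A351C50C22.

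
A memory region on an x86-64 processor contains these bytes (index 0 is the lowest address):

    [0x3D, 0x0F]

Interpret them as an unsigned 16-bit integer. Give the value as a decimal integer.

3901

Little-endian stores the least-significant byte at the lowest address.
Reassemble most-significant byte first: 0F 3D → 0x0F3D.
0x0F3D = 3901.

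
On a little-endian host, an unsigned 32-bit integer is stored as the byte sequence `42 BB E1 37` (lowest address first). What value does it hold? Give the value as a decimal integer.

937540418

In little-endian order the low byte comes first in memory.
Reassemble most-significant byte first: 37 E1 BB 42 → 0x37E1BB42.
0x37E1BB42 = 937540418.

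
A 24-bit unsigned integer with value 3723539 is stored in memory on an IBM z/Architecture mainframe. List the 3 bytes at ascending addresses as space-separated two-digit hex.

3723539 in hexadecimal, padded to 24 bits, is 0x38D113.
Split into bytes (most-significant first): 38 D1 13.
Big-endian: lowest address holds the most-significant byte.
So the memory order matches the most-significant-first order: 38 D1 13.

38 D1 13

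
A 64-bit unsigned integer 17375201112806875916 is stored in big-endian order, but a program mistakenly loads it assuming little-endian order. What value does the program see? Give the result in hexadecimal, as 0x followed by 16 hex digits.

0x0C63D3B55A1D21F1

17375201112806875916 in 64-bit hexadecimal is 0xF1211D5AB5D3630C.
Stored big-endian, the bytes at ascending addresses are F1 21 1D 5A B5 D3 63 0C.
Read back as little-endian, the first byte is least significant, giving 0x0C63D3B55A1D21F1.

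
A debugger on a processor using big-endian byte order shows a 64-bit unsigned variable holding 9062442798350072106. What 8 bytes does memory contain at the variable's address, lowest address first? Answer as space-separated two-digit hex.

7D C4 43 B5 D0 F3 F9 2A

9062442798350072106 in hexadecimal, padded to 64 bits, is 0x7DC443B5D0F3F92A.
Split into bytes (most-significant first): 7D C4 43 B5 D0 F3 F9 2A.
Big-endian stores the most-significant byte at the lowest address.
So the memory order matches the most-significant-first order: 7D C4 43 B5 D0 F3 F9 2A.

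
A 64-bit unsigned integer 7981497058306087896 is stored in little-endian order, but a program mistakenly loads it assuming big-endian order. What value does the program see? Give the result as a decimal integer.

15626127760474882926

7981497058306087896 in 64-bit hexadecimal is 0x6EC3F9496828DBD8.
Stored little-endian, the bytes at ascending addresses are D8 DB 28 68 49 F9 C3 6E.
Read back as big-endian, the last byte is least significant, giving 0xD8DB286849F9C36E.
0xD8DB286849F9C36E = 15626127760474882926.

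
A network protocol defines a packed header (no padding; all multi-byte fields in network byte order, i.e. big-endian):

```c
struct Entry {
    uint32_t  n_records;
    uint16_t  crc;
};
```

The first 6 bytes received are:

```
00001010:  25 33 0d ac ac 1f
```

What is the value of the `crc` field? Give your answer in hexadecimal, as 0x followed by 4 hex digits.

0xAC1F

`crc` follows `n_records` (4 bytes), so it starts at byte offset 4 and occupies 2 bytes.
Bytes at offsets 4..5: AC 1F.
In big-endian order the high byte comes first in memory.
The bytes are already most-significant first: 0xAC1F.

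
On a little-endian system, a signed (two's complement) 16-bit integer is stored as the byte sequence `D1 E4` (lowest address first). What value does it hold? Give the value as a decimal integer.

Little-endian stores the least-significant byte at the lowest address.
Reassemble most-significant byte first: E4 D1 → 0xE4D1.
Top bit is set, so as a signed 16-bit value this is 0xE4D1 − 2^16 = -6959.

-6959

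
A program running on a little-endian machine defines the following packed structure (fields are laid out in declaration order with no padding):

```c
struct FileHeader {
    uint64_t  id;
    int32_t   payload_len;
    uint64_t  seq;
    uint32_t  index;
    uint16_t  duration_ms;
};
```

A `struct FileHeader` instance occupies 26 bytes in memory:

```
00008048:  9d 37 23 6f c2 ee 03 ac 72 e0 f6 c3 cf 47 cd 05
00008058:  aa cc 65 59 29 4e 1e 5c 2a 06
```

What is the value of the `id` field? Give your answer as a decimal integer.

12395013118309382045

`id` is the first field, at byte offset 0, occupying 8 bytes.
Bytes at offsets 0..7: 9D 37 23 6F C2 EE 03 AC.
Little-endian stores the least-significant byte at the lowest address.
Reassemble most-significant byte first: AC 03 EE C2 6F 23 37 9D → 0xAC03EEC26F23379D.
0xAC03EEC26F23379D = 12395013118309382045.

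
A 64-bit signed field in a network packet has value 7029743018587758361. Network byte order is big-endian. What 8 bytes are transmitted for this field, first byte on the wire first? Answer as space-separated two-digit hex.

7029743018587758361 in hexadecimal, padded to 64 bits, is 0x618EAA07BD349F19.
Split into bytes (most-significant first): 61 8E AA 07 BD 34 9F 19.
In big-endian order the high byte comes first in memory.
So the memory order matches the most-significant-first order: 61 8E AA 07 BD 34 9F 19.

61 8E AA 07 BD 34 9F 19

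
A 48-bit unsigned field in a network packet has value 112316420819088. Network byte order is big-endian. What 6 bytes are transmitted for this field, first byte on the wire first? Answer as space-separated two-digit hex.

112316420819088 in hexadecimal, padded to 48 bits, is 0x6626B45D8890.
Split into bytes (most-significant first): 66 26 B4 5D 88 90.
Big-endian stores the most-significant byte at the lowest address.
So the memory order matches the most-significant-first order: 66 26 B4 5D 88 90.

66 26 B4 5D 88 90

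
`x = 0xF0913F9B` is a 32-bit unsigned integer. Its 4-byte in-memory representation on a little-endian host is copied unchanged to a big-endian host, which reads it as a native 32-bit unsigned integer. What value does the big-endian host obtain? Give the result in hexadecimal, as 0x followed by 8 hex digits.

0x9B3F91F0

Stored little-endian, the bytes at ascending addresses are 9B 3F 91 F0.
Read back as big-endian, the last byte is least significant, giving 0x9B3F91F0.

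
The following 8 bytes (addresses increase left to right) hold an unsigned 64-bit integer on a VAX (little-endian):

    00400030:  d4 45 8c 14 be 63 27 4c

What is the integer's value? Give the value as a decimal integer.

5487464339013912020

In little-endian order the low byte comes first in memory.
Reassemble most-significant byte first: 4C 27 63 BE 14 8C 45 D4 → 0x4C2763BE148C45D4.
0x4C2763BE148C45D4 = 5487464339013912020.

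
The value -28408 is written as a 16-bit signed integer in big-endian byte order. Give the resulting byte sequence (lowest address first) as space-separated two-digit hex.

Two's complement of -28408 in 16 bits: 28408 = 0x6EF8; invert → 0x9107; add 1 → 0x9108.
Split into bytes (most-significant first): 91 08.
Big-endian stores the most-significant byte at the lowest address.
So the memory order matches the most-significant-first order: 91 08.

91 08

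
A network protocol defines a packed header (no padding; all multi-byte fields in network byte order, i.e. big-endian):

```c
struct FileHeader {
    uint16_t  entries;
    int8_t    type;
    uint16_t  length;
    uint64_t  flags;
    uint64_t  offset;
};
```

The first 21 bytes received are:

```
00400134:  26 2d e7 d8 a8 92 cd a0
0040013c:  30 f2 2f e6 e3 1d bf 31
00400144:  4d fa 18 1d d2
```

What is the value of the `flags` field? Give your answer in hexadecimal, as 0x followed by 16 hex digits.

0x92CDA030F22FE6E3

`flags` follows `entries` (2 B), `type` (1 B), `length` (2 B), so it starts at offset 2 + 1 + 2 = 5 and occupies 8 bytes.
Bytes at offsets 5..12: 92 CD A0 30 F2 2F E6 E3.
In big-endian order the high byte comes first in memory.
The bytes are already most-significant first: 0x92CDA030F22FE6E3.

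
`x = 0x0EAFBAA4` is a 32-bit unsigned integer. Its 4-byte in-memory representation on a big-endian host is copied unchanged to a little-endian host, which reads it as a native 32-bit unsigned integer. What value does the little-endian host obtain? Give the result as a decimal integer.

2763697934

Stored big-endian, the bytes at ascending addresses are 0E AF BA A4.
Read back as little-endian, the first byte is least significant, giving 0xA4BAAF0E.
0xA4BAAF0E = 2763697934.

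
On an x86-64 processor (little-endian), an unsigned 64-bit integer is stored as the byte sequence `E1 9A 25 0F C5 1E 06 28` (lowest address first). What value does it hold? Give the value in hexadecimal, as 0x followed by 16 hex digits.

0x28061EC50F259AE1

Little-endian stores the least-significant byte at the lowest address.
Reassemble most-significant byte first: 28 06 1E C5 0F 25 9A E1 → 0x28061EC50F259AE1.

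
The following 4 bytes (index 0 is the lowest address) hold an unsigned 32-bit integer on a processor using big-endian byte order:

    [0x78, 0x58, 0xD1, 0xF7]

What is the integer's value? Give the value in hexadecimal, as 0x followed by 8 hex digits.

Big-endian: lowest address holds the most-significant byte.
The bytes are already most-significant first: 0x7858D1F7.

0x7858D1F7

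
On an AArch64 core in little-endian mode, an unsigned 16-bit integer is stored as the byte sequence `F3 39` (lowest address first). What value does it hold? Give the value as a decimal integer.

14835

Little-endian: lowest address holds the least-significant byte.
Reassemble most-significant byte first: 39 F3 → 0x39F3.
0x39F3 = 14835.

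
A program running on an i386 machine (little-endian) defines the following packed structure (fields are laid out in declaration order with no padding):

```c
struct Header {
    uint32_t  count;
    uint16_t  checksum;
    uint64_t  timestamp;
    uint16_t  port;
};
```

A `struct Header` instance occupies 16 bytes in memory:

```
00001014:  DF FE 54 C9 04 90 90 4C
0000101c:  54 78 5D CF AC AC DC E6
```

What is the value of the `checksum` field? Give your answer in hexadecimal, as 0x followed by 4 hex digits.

0x9004

`checksum` follows `count` (4 bytes), so it starts at byte offset 4 and occupies 2 bytes.
Bytes at offsets 4..5: 04 90.
Little-endian: lowest address holds the least-significant byte.
Reassemble most-significant byte first: 90 04 → 0x9004.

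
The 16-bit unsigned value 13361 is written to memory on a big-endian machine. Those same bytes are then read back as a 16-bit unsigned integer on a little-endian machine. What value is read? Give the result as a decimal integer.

12596

13361 in 16-bit hexadecimal is 0x3431.
Stored big-endian, the bytes at ascending addresses are 34 31.
Read back as little-endian, the first byte is least significant, giving 0x3134.
0x3134 = 12596.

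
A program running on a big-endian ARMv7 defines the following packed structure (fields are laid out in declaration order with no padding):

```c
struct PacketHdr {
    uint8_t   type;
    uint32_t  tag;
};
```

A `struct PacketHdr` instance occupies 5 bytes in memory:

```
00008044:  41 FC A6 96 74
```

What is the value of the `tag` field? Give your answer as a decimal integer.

`tag` follows `type` (1 byte), so it starts at byte offset 1 and occupies 4 bytes.
Bytes at offsets 1..4: FC A6 96 74.
In big-endian order the high byte comes first in memory.
The bytes are already most-significant first: 0xFCA69674.
0xFCA69674 = 4238775924.

4238775924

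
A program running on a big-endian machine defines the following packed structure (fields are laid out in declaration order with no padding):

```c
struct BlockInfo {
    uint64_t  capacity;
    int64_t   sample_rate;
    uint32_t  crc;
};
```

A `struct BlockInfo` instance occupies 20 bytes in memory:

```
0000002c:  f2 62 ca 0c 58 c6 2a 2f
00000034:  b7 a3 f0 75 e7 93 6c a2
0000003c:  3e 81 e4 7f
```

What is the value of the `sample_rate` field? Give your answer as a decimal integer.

-5214059554377864030

`sample_rate` follows `capacity` (8 bytes), so it starts at byte offset 8 and occupies 8 bytes.
Bytes at offsets 8..15: B7 A3 F0 75 E7 93 6C A2.
Big-endian stores the most-significant byte at the lowest address.
The bytes are already most-significant first: 0xB7A3F075E7936CA2.
Top bit is set, so as a signed 64-bit value this is 0xB7A3F075E7936CA2 − 2^64 = -5214059554377864030.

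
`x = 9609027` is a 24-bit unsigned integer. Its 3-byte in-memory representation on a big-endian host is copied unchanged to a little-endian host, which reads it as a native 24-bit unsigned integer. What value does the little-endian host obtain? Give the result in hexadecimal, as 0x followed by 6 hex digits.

0x439F92

9609027 in 24-bit hexadecimal is 0x929F43.
Stored big-endian, the bytes at ascending addresses are 92 9F 43.
Read back as little-endian, the first byte is least significant, giving 0x439F92.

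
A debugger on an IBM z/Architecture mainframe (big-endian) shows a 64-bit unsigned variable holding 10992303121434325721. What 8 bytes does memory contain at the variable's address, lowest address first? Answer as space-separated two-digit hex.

10992303121434325721 in hexadecimal, padded to 64 bits, is 0x988C81730082B2D9.
Split into bytes (most-significant first): 98 8C 81 73 00 82 B2 D9.
In big-endian order the high byte comes first in memory.
So the memory order matches the most-significant-first order: 98 8C 81 73 00 82 B2 D9.

98 8C 81 73 00 82 B2 D9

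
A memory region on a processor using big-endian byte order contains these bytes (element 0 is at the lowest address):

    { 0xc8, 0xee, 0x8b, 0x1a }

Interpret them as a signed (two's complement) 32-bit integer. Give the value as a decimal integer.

-923890918

Big-endian: lowest address holds the most-significant byte.
The bytes are already most-significant first: 0xC8EE8B1A.
Top bit is set, so as a signed 32-bit value this is 0xC8EE8B1A − 2^32 = -923890918.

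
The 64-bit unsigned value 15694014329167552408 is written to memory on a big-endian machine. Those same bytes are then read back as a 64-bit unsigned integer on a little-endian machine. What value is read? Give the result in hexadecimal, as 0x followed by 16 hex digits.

15694014329167552408 in 64-bit hexadecimal is 0xD9CC56E1C5EC1F98.
Stored big-endian, the bytes at ascending addresses are D9 CC 56 E1 C5 EC 1F 98.
Read back as little-endian, the first byte is least significant, giving 0x981FECC5E156CCD9.

0x981FECC5E156CCD9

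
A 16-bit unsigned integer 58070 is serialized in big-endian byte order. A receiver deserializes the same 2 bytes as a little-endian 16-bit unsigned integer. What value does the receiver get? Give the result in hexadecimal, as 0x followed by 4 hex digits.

0xD6E2

58070 in 16-bit hexadecimal is 0xE2D6.
Stored big-endian, the bytes at ascending addresses are E2 D6.
Read back as little-endian, the first byte is least significant, giving 0xD6E2.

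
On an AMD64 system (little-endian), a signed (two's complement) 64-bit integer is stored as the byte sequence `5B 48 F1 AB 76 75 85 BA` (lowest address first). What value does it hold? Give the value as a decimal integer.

-5006466258201130917

Little-endian stores the least-significant byte at the lowest address.
Reassemble most-significant byte first: BA 85 75 76 AB F1 48 5B → 0xBA857576ABF1485B.
Top bit is set, so as a signed 64-bit value this is 0xBA857576ABF1485B − 2^64 = -5006466258201130917.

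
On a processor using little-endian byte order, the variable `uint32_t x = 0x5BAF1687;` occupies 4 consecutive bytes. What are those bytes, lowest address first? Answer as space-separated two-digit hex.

87 16 AF 5B

Split into bytes (most-significant first): 5B AF 16 87.
Little-endian: lowest address holds the least-significant byte.
So at ascending addresses the bytes are 87 16 AF 5B.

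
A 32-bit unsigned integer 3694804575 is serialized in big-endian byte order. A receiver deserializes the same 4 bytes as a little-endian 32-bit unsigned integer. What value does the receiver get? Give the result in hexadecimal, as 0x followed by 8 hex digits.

3694804575 in 32-bit hexadecimal is 0xDC3A3E5F.
Stored big-endian, the bytes at ascending addresses are DC 3A 3E 5F.
Read back as little-endian, the first byte is least significant, giving 0x5F3E3ADC.

0x5F3E3ADC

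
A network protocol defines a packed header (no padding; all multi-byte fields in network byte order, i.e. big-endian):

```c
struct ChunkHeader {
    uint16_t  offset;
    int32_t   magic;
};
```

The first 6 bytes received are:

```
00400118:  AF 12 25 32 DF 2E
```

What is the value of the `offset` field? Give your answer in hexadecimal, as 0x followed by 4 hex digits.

`offset` is the first field, at byte offset 0, occupying 2 bytes.
Bytes at offsets 0..1: AF 12.
In big-endian order the high byte comes first in memory.
The bytes are already most-significant first: 0xAF12.

0xAF12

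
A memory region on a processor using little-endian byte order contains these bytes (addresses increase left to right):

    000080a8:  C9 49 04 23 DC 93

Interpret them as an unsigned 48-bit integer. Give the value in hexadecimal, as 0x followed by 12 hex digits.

In little-endian order the low byte comes first in memory.
Reassemble most-significant byte first: 93 DC 23 04 49 C9 → 0x93DC230449C9.

0x93DC230449C9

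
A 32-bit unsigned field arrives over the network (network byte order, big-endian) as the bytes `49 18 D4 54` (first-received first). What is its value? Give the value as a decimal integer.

Big-endian: lowest address holds the most-significant byte.
The bytes are already most-significant first: 0x4918D454.
0x4918D454 = 1226363988.

1226363988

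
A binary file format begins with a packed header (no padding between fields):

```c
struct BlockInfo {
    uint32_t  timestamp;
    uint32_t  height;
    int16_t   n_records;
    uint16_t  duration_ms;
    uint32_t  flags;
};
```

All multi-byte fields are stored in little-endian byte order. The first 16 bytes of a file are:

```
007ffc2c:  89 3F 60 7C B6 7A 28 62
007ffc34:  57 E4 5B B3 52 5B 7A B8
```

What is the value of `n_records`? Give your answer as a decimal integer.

-7081

`n_records` follows `timestamp` (4 B), `height` (4 B), so it starts at offset 4 + 4 = 8 and occupies 2 bytes.
Bytes at offsets 8..9: 57 E4.
In little-endian order the low byte comes first in memory.
Reassemble most-significant byte first: E4 57 → 0xE457.
Top bit is set, so as a signed 16-bit value this is 0xE457 − 2^16 = -7081.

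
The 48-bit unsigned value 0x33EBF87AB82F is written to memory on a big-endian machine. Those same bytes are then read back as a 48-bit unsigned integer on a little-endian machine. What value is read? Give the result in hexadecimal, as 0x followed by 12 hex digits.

Stored big-endian, the bytes at ascending addresses are 33 EB F8 7A B8 2F.
Read back as little-endian, the first byte is least significant, giving 0x2FB87AF8EB33.

0x2FB87AF8EB33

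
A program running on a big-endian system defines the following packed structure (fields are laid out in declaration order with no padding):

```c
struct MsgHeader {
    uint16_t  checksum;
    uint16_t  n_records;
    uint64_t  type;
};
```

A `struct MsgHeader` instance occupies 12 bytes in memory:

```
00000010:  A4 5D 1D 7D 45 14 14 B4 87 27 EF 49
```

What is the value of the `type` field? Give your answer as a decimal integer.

4977626253745450825

`type` follows `checksum` (2 B), `n_records` (2 B), so it starts at offset 2 + 2 = 4 and occupies 8 bytes.
Bytes at offsets 4..11: 45 14 14 B4 87 27 EF 49.
In big-endian order the high byte comes first in memory.
The bytes are already most-significant first: 0x451414B48727EF49.
0x451414B48727EF49 = 4977626253745450825.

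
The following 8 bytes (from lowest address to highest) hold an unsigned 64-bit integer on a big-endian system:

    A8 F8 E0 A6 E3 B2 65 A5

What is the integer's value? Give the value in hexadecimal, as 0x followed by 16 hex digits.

Big-endian: lowest address holds the most-significant byte.
The bytes are already most-significant first: 0xA8F8E0A6E3B265A5.

0xA8F8E0A6E3B265A5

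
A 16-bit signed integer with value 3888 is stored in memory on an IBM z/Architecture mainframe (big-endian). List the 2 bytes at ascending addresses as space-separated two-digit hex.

3888 in hexadecimal, padded to 16 bits, is 0x0F30.
Split into bytes (most-significant first): 0F 30.
In big-endian order the high byte comes first in memory.
So the memory order matches the most-significant-first order: 0F 30.

0F 30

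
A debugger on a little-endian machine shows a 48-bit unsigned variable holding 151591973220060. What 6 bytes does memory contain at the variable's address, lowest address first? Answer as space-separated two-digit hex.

151591973220060 in hexadecimal, padded to 48 bits, is 0x89DF41B6EEDC.
Split into bytes (most-significant first): 89 DF 41 B6 EE DC.
Little-endian: lowest address holds the least-significant byte.
So at ascending addresses the bytes are DC EE B6 41 DF 89.

DC EE B6 41 DF 89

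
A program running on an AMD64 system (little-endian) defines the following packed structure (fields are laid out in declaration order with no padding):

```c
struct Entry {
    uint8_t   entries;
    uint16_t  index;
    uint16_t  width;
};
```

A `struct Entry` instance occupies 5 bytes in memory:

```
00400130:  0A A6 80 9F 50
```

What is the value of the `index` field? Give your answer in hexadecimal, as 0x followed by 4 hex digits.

0x80A6

`index` follows `entries` (1 byte), so it starts at byte offset 1 and occupies 2 bytes.
Bytes at offsets 1..2: A6 80.
Little-endian: lowest address holds the least-significant byte.
Reassemble most-significant byte first: 80 A6 → 0x80A6.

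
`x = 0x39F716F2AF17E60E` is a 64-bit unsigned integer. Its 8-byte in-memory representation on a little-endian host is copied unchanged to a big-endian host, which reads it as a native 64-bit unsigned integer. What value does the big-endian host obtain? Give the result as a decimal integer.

Stored little-endian, the bytes at ascending addresses are 0E E6 17 AF F2 16 F7 39.
Read back as big-endian, the last byte is least significant, giving 0x0EE617AFF216F739.
0x0EE617AFF216F739 = 1073571605622748985.

1073571605622748985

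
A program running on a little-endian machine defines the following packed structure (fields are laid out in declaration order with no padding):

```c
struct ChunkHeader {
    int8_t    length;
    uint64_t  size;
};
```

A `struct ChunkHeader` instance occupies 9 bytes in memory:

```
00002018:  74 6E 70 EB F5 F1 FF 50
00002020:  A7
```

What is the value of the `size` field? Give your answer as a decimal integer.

12056417617148866670

`size` follows `length` (1 byte), so it starts at byte offset 1 and occupies 8 bytes.
Bytes at offsets 1..8: 6E 70 EB F5 F1 FF 50 A7.
Little-endian: lowest address holds the least-significant byte.
Reassemble most-significant byte first: A7 50 FF F1 F5 EB 70 6E → 0xA750FFF1F5EB706E.
0xA750FFF1F5EB706E = 12056417617148866670.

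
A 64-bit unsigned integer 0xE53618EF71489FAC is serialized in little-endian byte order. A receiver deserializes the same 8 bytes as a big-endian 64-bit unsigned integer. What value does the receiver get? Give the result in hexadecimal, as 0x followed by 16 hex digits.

Stored little-endian, the bytes at ascending addresses are AC 9F 48 71 EF 18 36 E5.
Read back as big-endian, the last byte is least significant, giving 0xAC9F4871EF1836E5.

0xAC9F4871EF1836E5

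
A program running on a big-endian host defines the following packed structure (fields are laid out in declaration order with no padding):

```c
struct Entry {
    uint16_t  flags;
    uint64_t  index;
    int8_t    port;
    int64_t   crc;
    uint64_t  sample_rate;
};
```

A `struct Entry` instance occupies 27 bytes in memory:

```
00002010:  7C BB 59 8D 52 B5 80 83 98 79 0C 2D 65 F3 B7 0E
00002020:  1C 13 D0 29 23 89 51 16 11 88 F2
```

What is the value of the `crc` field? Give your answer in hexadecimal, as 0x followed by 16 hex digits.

0x2D65F3B70E1C13D0

`crc` follows `flags` (2 B), `index` (8 B), `port` (1 B), so it starts at offset 2 + 8 + 1 = 11 and occupies 8 bytes.
Bytes at offsets 11..18: 2D 65 F3 B7 0E 1C 13 D0.
Big-endian stores the most-significant byte at the lowest address.
The bytes are already most-significant first: 0x2D65F3B70E1C13D0.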